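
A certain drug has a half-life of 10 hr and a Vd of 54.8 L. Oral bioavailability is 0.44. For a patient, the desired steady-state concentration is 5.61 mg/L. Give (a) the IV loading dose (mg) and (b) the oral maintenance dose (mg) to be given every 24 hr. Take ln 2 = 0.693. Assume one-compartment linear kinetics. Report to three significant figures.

(a) 307 mg; (b) 1160 mg

LD = Vd × C = 54.80 × 5.61 = 307.4 mg
CL = 0.693 × Vd / t½ = 0.693 × 54.80 / 10 = 3.798 L/h
D = CL × Css × τ / F = 3.798 × 5.61 × 24 / 0.44 = 1162 mg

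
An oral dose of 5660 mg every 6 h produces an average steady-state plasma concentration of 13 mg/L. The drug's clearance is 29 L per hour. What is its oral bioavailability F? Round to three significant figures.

F·D/τ = CL·Css at steady state → F = CL·Css·τ / D.
F = 29 × 13 × 6 / 5660 = 0.400

0.400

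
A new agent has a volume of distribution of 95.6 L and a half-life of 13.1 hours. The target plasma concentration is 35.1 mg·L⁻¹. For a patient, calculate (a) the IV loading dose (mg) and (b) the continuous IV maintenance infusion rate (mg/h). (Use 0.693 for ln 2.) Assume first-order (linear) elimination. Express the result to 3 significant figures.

LD = Vd × C = 95.60 × 35.1 = 3356 mg
CL = 0.693 × Vd / t½ = 0.693 × 95.60 / 13.1 = 5.057 L/h
Infusion rate = CL × Css = 5.057 × 35.1 = 177.5 mg/h

(a) 3360 mg; (b) 178 mg/h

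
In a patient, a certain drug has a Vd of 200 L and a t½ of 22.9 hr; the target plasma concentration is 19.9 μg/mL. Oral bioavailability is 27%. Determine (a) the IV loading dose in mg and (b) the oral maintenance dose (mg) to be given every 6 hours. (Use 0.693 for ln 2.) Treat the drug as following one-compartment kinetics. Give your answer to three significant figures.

(a) 3980 mg; (b) 2680 mg

LD = Vd × C = 200.0 × 19.9 = 3980 mg
CL = 0.693 × Vd / t½ = 0.693 × 200.0 / 22.9 = 6.052 L/h
D = CL × Css × τ / F = 6.052 × 19.9 × 6 / 0.27 = 2676 mg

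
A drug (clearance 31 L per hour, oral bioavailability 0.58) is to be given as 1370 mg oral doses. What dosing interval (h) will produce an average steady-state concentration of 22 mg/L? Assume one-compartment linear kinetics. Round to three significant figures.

1.17 h

F·D/τ = CL·Css → τ = F·D / (CL·Css).
τ = 0.58 × 1370 / (31 × 22) = 1.165 h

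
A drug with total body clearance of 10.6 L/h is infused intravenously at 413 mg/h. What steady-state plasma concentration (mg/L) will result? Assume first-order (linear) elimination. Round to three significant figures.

Css = rate / CL = 413 / 10.60 = 38.96 mg/L

39.0 mg/L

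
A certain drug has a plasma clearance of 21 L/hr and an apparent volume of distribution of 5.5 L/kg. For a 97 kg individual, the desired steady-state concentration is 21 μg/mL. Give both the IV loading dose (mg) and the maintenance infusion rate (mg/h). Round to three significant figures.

(a) 11200 mg; (b) 441 mg/h

Vd(total) = 97 kg × 5.5 L/kg = 533.5 L
Loading dose = Vd × C = 533.5 × 21 = 11200 mg
Maintenance: replace elimination → rate = CL × Css = 21.00 × 21 = 441.0 mg/h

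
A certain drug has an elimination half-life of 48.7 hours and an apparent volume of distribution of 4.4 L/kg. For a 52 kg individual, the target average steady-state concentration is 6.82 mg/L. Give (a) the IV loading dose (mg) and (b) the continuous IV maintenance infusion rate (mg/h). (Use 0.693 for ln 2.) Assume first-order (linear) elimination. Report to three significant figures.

Total Vd = 4.4 × 52 = 228.8 L
LD = Vd × C = 228.8 × 6.82 = 1560 mg
CL = 0.693 × Vd / t½ = 0.693 × 228.8 / 48.7 = 3.256 L/h
Infusion rate = CL × Css = 3.256 × 6.82 = 22.21 mg/h

(a) 1560 mg; (b) 22.2 mg/h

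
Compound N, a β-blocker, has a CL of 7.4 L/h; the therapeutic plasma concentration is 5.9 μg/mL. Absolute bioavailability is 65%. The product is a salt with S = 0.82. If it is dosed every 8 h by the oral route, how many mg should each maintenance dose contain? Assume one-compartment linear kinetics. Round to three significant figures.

D = CL × Css × τ / F / S = 7.400 × 5.9 × 8 / 0.65 / 0.82 = 655.3 mg

655 mg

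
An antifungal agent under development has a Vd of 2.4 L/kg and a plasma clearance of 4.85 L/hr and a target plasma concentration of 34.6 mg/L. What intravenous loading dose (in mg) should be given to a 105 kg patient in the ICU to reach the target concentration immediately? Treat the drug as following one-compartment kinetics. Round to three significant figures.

Vd(total) = 105 kg × 2.4 L/kg = 252.0 L
The loading dose fills Vd to the target concentration.
LD = Vd × C = 252.0 × 34.60 = 8719 mg

8720 mg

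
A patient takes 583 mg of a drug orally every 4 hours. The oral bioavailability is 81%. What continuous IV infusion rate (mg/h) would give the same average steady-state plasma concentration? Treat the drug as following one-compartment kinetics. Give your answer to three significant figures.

118 mg/h

Equivalent systemic input: infusion rate = F·D/τ.
Rate = 0.81 × 583 / 4 = 118.1 mg/h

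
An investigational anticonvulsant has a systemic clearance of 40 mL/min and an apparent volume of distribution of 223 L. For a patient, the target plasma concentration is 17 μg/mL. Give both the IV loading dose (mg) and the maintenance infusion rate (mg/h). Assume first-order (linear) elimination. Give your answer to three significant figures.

(a) 3790 mg; (b) 40.8 mg/h

Loading dose = Vd × C = 223.0 × 17 = 3791 mg
Convert clearance: 40 mL/min × 60 min/h ÷ 1000 mL/L = 2.400 L/h
Maintenance: replace elimination → rate = CL × Css = 2.400 × 17 = 40.80 mg/h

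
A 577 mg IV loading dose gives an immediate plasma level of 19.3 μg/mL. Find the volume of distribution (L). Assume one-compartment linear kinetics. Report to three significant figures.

Immediately after an IV bolus, C₀ = Dose / Vd, so Vd = Dose / C₀.
Vd = 577 / 19.3 = 29.90 L

29.9 L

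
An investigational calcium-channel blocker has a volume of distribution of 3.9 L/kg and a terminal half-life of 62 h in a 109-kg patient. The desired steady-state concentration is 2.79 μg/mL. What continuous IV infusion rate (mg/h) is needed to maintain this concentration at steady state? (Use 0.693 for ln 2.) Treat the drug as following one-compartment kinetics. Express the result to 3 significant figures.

13.3 mg/h

Vd = 3.9 L/kg × 109 kg = 425.1 L
k = 0.693/62 = 0.01118 h⁻¹, so CL = k·Vd = 0.01118 × 425.1 = 4.753 L/h
Infusion rate = CL × Css = 4.753 × 2.79 = 13.26 mg/h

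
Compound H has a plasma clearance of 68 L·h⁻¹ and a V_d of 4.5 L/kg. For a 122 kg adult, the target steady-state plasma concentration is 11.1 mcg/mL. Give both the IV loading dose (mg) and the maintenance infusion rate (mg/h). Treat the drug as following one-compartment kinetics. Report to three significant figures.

(a) 6090 mg; (b) 755 mg/h

Total Vd = 4.5 × 122 = 549.0 L
LD = Vd · C_target = 549.0 × 11.1 = 6094 mg
Infusion rate = 68.00 L/h × 11.1 mg/L = 754.8 mg/h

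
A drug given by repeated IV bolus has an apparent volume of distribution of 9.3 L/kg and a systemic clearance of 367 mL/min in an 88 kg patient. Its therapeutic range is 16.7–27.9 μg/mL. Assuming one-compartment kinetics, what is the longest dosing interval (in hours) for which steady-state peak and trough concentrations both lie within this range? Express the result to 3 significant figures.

19.1 h

Vd = 9.3 L/kg × 88 kg = 818.4 L
CL = 367 mL/min × 60/1000 = 22.02 L/h
k = CL / Vd = 22.02 / 818.4 = 0.02691 h⁻¹
Between IV bolus doses, concentration decays as C = C₀·e^(−kτ), so C_peak/C_trough = e^(kτ).
τ_max = ln(C_peak/C_trough) / k = ln(27.9/16.7) / 0.02691 = 0.5132 / 0.02691 = 19.07 h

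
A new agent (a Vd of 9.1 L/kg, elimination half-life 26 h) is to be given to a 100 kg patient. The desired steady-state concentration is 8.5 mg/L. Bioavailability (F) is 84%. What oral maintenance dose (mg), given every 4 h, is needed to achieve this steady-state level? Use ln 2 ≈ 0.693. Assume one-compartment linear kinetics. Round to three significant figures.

Vd(total) = 100 kg × 9.1 L/kg = 910.0 L
k = 0.693/26 = 0.02665 h⁻¹, so CL = k·Vd = 0.02665 × 910.0 = 24.25 L/h
D = CL × Css × τ / F = 24.25 × 8.5 × 4 / 0.84 = 981.5 mg

982 mg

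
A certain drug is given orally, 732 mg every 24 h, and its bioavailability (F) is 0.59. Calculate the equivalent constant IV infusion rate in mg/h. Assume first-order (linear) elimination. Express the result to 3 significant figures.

18.0 mg/h

Equivalent systemic input: infusion rate = F·D/τ.
Rate = 0.59 × 732 / 24 = 18.00 mg/h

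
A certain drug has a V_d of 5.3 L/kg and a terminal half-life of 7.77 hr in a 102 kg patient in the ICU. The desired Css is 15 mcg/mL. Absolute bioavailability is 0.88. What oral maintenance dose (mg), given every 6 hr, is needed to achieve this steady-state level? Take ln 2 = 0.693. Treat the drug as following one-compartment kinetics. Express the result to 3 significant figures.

Vd(total) = 102 kg × 5.3 L/kg = 540.6 L
CL = ln 2 · Vd / t½ = 0.693 × 540.6 / 7.77 = 48.22 L/h
D = CL × Css × τ / F = 48.22 × 15 × 6 / 0.88 = 4932 mg

4930 mg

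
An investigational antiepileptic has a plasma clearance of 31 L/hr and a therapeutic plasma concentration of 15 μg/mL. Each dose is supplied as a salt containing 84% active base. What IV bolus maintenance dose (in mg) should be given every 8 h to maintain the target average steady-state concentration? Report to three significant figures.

4430 mg

D = CL × Css × τ / S = 31.00 × 15 × 8 / 0.84 = 4429 mg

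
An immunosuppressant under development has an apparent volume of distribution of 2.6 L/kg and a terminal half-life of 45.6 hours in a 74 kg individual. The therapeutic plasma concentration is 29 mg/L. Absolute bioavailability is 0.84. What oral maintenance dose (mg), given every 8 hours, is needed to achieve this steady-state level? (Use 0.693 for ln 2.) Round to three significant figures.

808 mg

Total Vd = 2.6 × 74 = 192.4 L
k = 0.693/45.6 = 0.01520 h⁻¹, so CL = k·Vd = 0.01520 × 192.4 = 2.924 L/h
D = CL × Css × τ / F = 2.924 × 29 × 8 / 0.84 = 807.6 mg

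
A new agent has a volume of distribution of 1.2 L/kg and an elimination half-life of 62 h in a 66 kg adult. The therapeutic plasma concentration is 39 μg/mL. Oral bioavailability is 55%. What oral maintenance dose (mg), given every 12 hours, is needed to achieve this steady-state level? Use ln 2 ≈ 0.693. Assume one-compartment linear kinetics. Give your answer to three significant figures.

753 mg

Total Vd = 1.2 × 66 = 79.20 L
CL = 0.693 × Vd / t½ = 0.693 × 79.20 / 62 = 0.8853 L/h
D = CL × Css × τ / F = 0.8853 × 39 × 12 / 0.55 = 753.3 mg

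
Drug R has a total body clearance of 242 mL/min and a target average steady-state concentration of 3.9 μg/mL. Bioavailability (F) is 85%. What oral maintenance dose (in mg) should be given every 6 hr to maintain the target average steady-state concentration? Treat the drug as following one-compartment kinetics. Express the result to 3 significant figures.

400 mg

CL = 242 mL/min = 242 × 0.06 = 14.52 L/h
At steady state, dose per interval replaces the amount cleared in that interval: F·D/τ = CL·Css.
D = CL × Css × τ / F = 14.52 × 3.9 × 6 / 0.85 = 399.7 mg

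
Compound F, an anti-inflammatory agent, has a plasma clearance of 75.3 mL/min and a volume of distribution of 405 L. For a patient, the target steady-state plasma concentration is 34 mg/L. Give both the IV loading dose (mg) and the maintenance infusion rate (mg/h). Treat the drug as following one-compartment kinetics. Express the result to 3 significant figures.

Loading dose = Vd × C = 405.0 × 34 = 13770 mg
CL = 75.3 mL/min × 60/1000 = 4.518 L/h
Maintenance: replace elimination → rate = CL × Css = 4.518 × 34 = 153.6 mg/h

(a) 13800 mg; (b) 154 mg/h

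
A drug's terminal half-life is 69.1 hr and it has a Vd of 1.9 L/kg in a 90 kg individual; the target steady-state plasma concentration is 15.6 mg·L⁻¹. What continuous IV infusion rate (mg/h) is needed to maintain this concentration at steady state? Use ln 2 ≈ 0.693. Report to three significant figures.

26.8 mg/h

Vd(total) = 90 kg × 1.9 L/kg = 171.0 L
CL = ln 2 · Vd / t½ = 0.693 × 171.0 / 69.1 = 1.715 L/h
Infusion rate = CL × Css = 1.715 × 15.6 = 26.75 mg/h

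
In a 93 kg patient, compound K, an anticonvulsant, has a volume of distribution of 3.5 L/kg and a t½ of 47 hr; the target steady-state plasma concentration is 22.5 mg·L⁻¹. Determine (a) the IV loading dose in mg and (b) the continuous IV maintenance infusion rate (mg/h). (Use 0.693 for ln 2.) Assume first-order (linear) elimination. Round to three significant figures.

(a) 7320 mg; (b) 108 mg/h

Total Vd = 3.5 × 93 = 325.5 L
LD = Vd × C = 325.5 × 22.5 = 7324 mg
CL = 0.693 × Vd / t½ = 0.693 × 325.5 / 47 = 4.799 L/h
Infusion rate = CL × Css = 4.799 × 22.5 = 108.0 mg/h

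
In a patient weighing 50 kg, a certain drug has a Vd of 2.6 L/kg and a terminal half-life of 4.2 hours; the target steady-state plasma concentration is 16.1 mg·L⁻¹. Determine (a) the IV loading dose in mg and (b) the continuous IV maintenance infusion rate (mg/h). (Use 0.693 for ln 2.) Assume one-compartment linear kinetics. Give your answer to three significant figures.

(a) 2090 mg; (b) 345 mg/h

Total Vd = 2.6 × 50 = 130.0 L
LD = Vd × C = 130.0 × 16.1 = 2093 mg
CL = 0.693 × Vd / t½ = 0.693 × 130.0 / 4.2 = 21.45 L/h
Infusion rate = CL × Css = 21.45 × 16.1 = 345.3 mg/h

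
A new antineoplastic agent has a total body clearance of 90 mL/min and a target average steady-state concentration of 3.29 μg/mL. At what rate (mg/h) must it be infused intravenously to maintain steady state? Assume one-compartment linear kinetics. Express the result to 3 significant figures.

17.8 mg/h

CL = 90 mL/min = 90 × 0.06 = 5.400 L/h
R₀ = 5.400 × 3.29 = 17.77 mg/h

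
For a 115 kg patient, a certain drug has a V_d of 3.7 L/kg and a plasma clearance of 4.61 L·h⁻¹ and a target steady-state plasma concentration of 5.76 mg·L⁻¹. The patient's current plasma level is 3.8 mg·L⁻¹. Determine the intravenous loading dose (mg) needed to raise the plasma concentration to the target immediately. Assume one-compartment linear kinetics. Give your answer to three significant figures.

834 mg

Vd(total) = 115 kg × 3.7 L/kg = 425.5 L
Loading dose depends on Vd (not clearance): it fills the distribution volume.
Concentration deficit ΔC = 5.76 − 3.8 = 1.960 mg/L
LD = Vd × ΔC = 425.5 × 1.960 = 834.0 mg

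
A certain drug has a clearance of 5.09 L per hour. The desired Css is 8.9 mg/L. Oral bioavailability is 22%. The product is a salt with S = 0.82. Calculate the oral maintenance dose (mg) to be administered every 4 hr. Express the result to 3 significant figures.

At steady state, dose per interval replaces the amount cleared in that interval: F·S·D/τ = CL·Css.
D = CL × Css × τ / F / S = 5.090 × 8.9 × 4 / 0.22 / 0.82 = 1004 mg

1000 mg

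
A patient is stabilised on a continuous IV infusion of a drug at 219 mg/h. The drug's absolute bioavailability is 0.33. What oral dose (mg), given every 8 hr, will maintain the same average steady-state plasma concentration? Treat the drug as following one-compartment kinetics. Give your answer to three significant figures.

To maintain the same Css, the systemic dosing rate must be unchanged: F·D/τ = infusion rate.
D = rate × τ / F = 219 × 8 / 0.33 = 5309 mg

5310 mg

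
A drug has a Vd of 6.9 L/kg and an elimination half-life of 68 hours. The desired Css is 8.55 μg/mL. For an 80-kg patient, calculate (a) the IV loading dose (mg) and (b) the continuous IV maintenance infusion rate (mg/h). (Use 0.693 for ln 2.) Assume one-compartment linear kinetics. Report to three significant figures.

(a) 4720 mg; (b) 48.1 mg/h

Total Vd = 6.9 × 80 = 552.0 L
LD = Vd × C = 552.0 × 8.55 = 4720 mg
CL = 0.693 × Vd / t½ = 0.693 × 552.0 / 68 = 5.626 L/h
Infusion rate = CL × Css = 5.626 × 8.55 = 48.10 mg/h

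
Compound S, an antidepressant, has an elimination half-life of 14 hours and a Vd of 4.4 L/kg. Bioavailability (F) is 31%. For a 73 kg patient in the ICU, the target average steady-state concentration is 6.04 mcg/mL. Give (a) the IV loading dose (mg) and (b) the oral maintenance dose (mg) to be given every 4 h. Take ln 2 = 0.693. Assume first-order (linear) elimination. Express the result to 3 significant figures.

Vd = 4.4 L/kg × 73 kg = 321.2 L
LD = Vd × C = 321.2 × 6.04 = 1940 mg
CL = 0.693 × Vd / t½ = 0.693 × 321.2 / 14 = 15.90 L/h
D = CL × Css × τ / F = 15.90 × 6.04 × 4 / 0.31 = 1239 mg

(a) 1940 mg; (b) 1240 mg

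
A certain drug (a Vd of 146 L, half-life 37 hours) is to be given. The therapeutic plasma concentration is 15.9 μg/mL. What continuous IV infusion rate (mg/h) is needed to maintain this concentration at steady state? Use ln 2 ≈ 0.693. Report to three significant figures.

43.5 mg/h

k = 0.693/37 = 0.01873 h⁻¹, so CL = k·Vd = 0.01873 × 146.0 = 2.735 L/h
Infusion rate = CL × Css = 2.735 × 15.9 = 43.49 mg/h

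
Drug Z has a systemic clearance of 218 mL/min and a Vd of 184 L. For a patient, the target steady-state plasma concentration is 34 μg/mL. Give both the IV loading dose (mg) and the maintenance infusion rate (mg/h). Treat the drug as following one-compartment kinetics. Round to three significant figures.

(a) 6260 mg; (b) 445 mg/h

LD = Vd · C_target = 184.0 × 34 = 6256 mg
CL = 218 mL/min = 218 × 0.06 = 13.08 L/h
Maintenance: replace elimination → rate = CL × Css = 13.08 × 34 = 444.7 mg/h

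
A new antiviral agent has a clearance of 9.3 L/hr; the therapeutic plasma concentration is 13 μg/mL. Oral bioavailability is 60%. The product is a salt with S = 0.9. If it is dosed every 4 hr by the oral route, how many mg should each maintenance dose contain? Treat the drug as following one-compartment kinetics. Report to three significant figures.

At steady state, dose per interval replaces the amount cleared in that interval: F·S·D/τ = CL·Css.
D = CL × Css × τ / F / S = 9.300 × 13 × 4 / 0.6 / 0.9 = 895.6 mg

896 mg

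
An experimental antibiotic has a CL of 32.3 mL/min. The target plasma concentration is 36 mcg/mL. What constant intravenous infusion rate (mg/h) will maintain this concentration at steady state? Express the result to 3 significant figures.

69.8 mg/h

CL = 32.3 mL/min = 32.3 × 0.06 = 1.938 L/h
Infusion rate = CL · Css = 1.938 L/h × 36 mg/L = 69.77 mg/h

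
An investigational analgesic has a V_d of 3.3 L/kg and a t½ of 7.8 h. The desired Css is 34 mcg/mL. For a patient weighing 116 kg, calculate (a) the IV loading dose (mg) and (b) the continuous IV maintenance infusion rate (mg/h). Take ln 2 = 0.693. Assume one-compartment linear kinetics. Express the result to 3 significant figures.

(a) 13000 mg; (b) 1160 mg/h

Vd(total) = 116 kg × 3.3 L/kg = 382.8 L
LD = Vd × C = 382.8 × 34 = 13020 mg
CL = 0.693 × Vd / t½ = 0.693 × 382.8 / 7.8 = 34.01 L/h
Infusion rate = CL × Css = 34.01 × 34 = 1156 mg/h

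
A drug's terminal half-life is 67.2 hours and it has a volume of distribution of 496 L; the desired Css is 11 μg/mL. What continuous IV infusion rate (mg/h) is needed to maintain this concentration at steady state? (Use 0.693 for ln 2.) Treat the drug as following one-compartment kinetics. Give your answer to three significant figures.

56.3 mg/h

CL = ln 2 · Vd / t½ = 0.693 × 496.0 / 67.2 = 5.115 L/h
Infusion rate = CL × Css = 5.115 × 11 = 56.27 mg/h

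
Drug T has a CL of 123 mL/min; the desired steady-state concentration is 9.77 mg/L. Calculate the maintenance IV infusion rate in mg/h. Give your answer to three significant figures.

72.1 mg/h

CL = 123 mL/min = 123 × 0.06 = 7.380 L/h
Infusion rate = CL · Css = 7.380 L/h × 9.77 mg/L = 72.10 mg/h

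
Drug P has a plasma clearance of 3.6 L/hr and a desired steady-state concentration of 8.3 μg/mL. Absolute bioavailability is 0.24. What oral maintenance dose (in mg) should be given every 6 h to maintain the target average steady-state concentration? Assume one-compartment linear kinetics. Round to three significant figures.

747 mg

D = CL × Css × τ / F = 3.600 × 8.3 × 6 / 0.24 = 747.0 mg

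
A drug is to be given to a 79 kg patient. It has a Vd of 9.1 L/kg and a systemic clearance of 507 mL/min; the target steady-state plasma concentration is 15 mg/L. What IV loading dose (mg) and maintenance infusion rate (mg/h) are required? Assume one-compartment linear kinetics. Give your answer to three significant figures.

(a) 10800 mg; (b) 456 mg/h

Total Vd = 9.1 × 79 = 718.9 L
LD = Vd · C_target = 718.9 × 15 = 10780 mg
CL = 507 mL/min = 507 × 0.06 = 30.42 L/h
Infusion rate = 30.42 L/h × 15 mg/L = 456.3 mg/h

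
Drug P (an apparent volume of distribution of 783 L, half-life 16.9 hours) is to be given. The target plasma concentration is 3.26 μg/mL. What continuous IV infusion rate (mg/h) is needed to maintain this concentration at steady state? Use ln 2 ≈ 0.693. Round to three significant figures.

105 mg/h

k = 0.693/16.9 = 0.04101 h⁻¹, so CL = k·Vd = 0.04101 × 783.0 = 32.11 L/h
Infusion rate = CL × Css = 32.11 × 3.26 = 104.7 mg/h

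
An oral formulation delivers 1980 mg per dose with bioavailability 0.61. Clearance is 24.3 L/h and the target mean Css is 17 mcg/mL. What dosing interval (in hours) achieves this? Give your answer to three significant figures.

F·D/τ = CL·Css → τ = F·D / (CL·Css).
τ = 0.61 × 1980 / (24.3 × 17) = 2.924 h

2.92 h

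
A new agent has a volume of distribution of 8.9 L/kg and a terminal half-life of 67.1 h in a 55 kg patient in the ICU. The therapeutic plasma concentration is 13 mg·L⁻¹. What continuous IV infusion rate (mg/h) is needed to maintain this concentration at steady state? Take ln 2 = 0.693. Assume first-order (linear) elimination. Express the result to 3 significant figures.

Vd = 8.9 L/kg × 55 kg = 489.5 L
CL = 0.693 × Vd / t½ = 0.693 × 489.5 / 67.1 = 5.055 L/h
Infusion rate = CL × Css = 5.055 × 13 = 65.72 mg/h

65.7 mg/h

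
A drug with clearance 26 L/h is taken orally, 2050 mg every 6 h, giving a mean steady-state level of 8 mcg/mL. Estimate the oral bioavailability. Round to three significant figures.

F·D/τ = CL·Css at steady state → F = CL·Css·τ / D.
F = 26 × 8 × 6 / 2050 = 0.609

0.609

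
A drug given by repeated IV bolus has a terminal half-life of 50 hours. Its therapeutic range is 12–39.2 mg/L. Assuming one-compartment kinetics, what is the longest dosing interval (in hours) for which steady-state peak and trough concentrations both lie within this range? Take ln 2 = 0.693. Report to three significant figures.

85.4 h

k = 0.693 / t½ = 0.693 / 50 = 0.01386 h⁻¹
Between IV bolus doses, concentration decays as C = C₀·e^(−kτ), so C_peak/C_trough = e^(kτ).
τ_max = ln(C_peak/C_trough) / k = ln(39.2/12) / 0.01386 = 1.184 / 0.01386 = 85.43 h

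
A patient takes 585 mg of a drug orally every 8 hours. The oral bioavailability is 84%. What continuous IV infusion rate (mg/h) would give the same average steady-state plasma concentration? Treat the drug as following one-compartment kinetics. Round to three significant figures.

Equivalent systemic input: infusion rate = F·D/τ.
Rate = 0.84 × 585 / 8 = 61.43 mg/h

61.4 mg/h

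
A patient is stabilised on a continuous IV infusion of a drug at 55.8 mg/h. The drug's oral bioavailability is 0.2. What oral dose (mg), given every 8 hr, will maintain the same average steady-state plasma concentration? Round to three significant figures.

To maintain the same Css, the systemic dosing rate must be unchanged: F·D/τ = infusion rate.
D = rate × τ / F = 55.8 × 8 / 0.2 = 2232 mg

2230 mg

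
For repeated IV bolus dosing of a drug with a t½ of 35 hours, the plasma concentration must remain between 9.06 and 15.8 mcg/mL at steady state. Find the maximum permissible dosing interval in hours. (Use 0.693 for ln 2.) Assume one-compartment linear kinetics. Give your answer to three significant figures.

28.1 h

k = 0.693 / t½ = 0.693 / 35 = 0.01980 h⁻¹
Between IV bolus doses, concentration decays as C = C₀·e^(−kτ), so C_peak/C_trough = e^(kτ).
τ_max = ln(C_peak/C_trough) / k = ln(15.8/9.06) / 0.01980 = 0.5561 / 0.01980 = 28.09 h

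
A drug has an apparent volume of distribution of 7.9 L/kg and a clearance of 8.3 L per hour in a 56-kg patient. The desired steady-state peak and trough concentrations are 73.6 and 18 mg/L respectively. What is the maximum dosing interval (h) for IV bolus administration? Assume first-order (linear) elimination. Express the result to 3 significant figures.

75.1 h

Vd = 7.9 L/kg × 56 kg = 442.4 L
k = CL / Vd = 8.300 / 442.4 = 0.01876 h⁻¹
Between IV bolus doses, concentration decays as C = C₀·e^(−kτ), so C_peak/C_trough = e^(kτ).
τ_max = ln(C_peak/C_trough) / k = ln(73.6/18) / 0.01876 = 1.408 / 0.01876 = 75.05 h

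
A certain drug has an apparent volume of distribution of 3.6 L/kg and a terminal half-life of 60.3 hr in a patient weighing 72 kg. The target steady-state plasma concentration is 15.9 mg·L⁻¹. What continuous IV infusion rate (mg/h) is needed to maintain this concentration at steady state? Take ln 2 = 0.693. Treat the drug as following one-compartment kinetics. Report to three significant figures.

Total Vd = 3.6 × 72 = 259.2 L
k = 0.693/60.3 = 0.01149 h⁻¹, so CL = k·Vd = 0.01149 × 259.2 = 2.978 L/h
Infusion rate = CL × Css = 2.978 × 15.9 = 47.35 mg/h

47.4 mg/h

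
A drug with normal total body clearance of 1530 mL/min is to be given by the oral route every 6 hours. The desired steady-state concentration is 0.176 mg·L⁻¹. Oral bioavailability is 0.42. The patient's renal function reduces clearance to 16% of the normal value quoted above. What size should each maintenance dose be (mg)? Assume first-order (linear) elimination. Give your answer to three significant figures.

36.9 mg

CL = 1530 mL/min = 1530 × 0.06 = 91.80 L/h
Patient clearance = 0.16 × 91.80 = 14.69 L/h
D = CL × Css × τ / F = 14.69 × 0.176 × 6 / 0.42 = 36.93 mg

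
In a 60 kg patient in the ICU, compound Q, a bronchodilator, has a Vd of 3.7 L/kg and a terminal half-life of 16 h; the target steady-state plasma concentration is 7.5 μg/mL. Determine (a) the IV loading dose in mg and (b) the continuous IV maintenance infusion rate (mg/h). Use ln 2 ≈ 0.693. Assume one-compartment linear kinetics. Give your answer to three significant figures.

Total Vd = 3.7 × 60 = 222.0 L
LD = Vd × C = 222.0 × 7.5 = 1665 mg
CL = 0.693 × Vd / t½ = 0.693 × 222.0 / 16 = 9.615 L/h
Infusion rate = CL × Css = 9.615 × 7.5 = 72.11 mg/h

(a) 1670 mg; (b) 72.1 mg/h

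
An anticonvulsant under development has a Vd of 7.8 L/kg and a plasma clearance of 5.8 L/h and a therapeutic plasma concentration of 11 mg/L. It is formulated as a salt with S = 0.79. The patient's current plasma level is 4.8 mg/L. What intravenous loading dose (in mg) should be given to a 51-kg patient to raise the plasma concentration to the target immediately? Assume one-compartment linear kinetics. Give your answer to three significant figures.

Total Vd = 7.8 × 51 = 397.8 L
The loading dose fills Vd to the target concentration; clearance is irrelevant here.
Concentration deficit ΔC = 11 − 4.8 = 6.200 mg/L
LD = Vd × ΔC / S = 397.8 × 6.200 / 0.79 = 3122 mg

3120 mg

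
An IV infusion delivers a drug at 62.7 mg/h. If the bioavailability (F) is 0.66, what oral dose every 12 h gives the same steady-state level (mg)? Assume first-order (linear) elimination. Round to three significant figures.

To maintain the same Css, the systemic dosing rate must be unchanged: F·D/τ = infusion rate.
D = rate × τ / F = 62.7 × 12 / 0.66 = 1140 mg

1140 mg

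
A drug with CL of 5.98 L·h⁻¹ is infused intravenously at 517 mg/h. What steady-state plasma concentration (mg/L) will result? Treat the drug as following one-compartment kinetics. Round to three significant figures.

Css = rate / CL = 517 / 5.980 = 86.45 mg/L

86.5 mg/L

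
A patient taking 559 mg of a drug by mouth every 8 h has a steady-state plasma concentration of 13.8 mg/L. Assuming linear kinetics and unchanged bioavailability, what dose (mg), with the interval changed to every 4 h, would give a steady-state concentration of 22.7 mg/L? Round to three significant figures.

460 mg

With linear kinetics, Css is proportional to dose rate (D/τ) at fixed clearance.
D₂ = D₁ × (Css,target / Css,current) × (τ₂/τ₁) = 559 × (22.7/13.8) × (4/8) = 459.8 mg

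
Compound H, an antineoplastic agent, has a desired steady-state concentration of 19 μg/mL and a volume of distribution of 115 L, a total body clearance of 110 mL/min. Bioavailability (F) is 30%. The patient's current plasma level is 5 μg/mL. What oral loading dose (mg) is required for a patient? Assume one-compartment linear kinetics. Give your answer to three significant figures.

5370 mg

Loading dose depends on Vd (not clearance): it fills the distribution volume.
Concentration deficit ΔC = 19 − 5 = 14.00 mg/L
LD = Vd × ΔC / F = 115.0 × 14.00 / 0.3 = 5367 mg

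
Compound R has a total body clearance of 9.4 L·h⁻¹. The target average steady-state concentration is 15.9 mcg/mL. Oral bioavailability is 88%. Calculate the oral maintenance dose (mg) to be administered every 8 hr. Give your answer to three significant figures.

D = CL × Css × τ / F = 9.400 × 15.9 × 8 / 0.88 = 1359 mg

1360 mg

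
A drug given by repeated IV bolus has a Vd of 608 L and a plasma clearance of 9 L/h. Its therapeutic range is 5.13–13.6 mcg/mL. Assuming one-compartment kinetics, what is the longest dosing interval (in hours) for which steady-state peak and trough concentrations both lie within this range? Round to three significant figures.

65.9 h

k = CL / Vd = 9.000 / 608.0 = 0.01480 h⁻¹
Between IV bolus doses, concentration decays as C = C₀·e^(−kτ), so C_peak/C_trough = e^(kτ).
τ_max = ln(C_peak/C_trough) / k = ln(13.6/5.13) / 0.01480 = 0.9750 / 0.01480 = 65.88 h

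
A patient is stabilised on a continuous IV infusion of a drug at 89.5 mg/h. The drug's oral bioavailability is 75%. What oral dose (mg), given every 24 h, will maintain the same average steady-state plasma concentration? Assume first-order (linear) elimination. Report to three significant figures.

To maintain the same Css, the systemic dosing rate must be unchanged: F·D/τ = infusion rate.
D = rate × τ / F = 89.5 × 24 / 0.75 = 2864 mg

2860 mg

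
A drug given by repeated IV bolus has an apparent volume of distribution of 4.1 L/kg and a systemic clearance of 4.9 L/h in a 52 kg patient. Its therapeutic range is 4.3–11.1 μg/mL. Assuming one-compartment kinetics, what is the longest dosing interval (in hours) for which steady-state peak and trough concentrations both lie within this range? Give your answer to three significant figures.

41.3 h

Vd = 4.1 L/kg × 52 kg = 213.2 L
k = CL / Vd = 4.900 / 213.2 = 0.02298 h⁻¹
Between IV bolus doses, concentration decays as C = C₀·e^(−kτ), so C_peak/C_trough = e^(kτ).
τ_max = ln(C_peak/C_trough) / k = ln(11.1/4.3) / 0.02298 = 0.9483 / 0.02298 = 41.27 h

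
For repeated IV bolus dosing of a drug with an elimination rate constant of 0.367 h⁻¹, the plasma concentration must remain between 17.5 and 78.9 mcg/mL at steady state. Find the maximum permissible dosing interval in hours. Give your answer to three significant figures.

Between IV bolus doses, concentration decays as C = C₀·e^(−kτ), so C_peak/C_trough = e^(kτ).
τ_max = ln(C_peak/C_trough) / k = ln(78.9/17.5) / 0.3670 = 1.506 / 0.3670 = 4.104 h

4.10 h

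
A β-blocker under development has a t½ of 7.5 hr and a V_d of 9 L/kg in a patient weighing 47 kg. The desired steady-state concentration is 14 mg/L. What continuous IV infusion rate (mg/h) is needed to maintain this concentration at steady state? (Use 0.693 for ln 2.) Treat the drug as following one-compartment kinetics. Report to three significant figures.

Total Vd = 9 × 47 = 423.0 L
CL = ln 2 · Vd / t½ = 0.693 × 423.0 / 7.5 = 39.09 L/h
Infusion rate = CL × Css = 39.09 × 14 = 547.3 mg/h

547 mg/h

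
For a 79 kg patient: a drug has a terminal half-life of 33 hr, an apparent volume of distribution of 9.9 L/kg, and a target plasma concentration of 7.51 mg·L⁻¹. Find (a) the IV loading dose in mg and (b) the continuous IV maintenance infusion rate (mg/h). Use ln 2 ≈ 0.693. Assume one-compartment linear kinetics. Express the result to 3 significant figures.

Vd = 9.9 L/kg × 79 kg = 782.1 L
LD = Vd × C = 782.1 × 7.51 = 5874 mg
CL = 0.693 × Vd / t½ = 0.693 × 782.1 / 33 = 16.42 L/h
Infusion rate = CL × Css = 16.42 × 7.51 = 123.3 mg/h

(a) 5870 mg; (b) 123 mg/h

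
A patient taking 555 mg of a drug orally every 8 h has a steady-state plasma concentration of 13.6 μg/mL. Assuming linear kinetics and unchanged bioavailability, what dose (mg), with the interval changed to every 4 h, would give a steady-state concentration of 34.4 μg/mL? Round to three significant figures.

702 mg

For first-order elimination, Css ∝ F·D/(CL·τ); F and CL are unchanged, so Css ∝ D/τ.
D₂ = D₁ × (Css,target / Css,current) × (τ₂/τ₁) = 555 × (34.4/13.6) × (4/8) = 701.9 mg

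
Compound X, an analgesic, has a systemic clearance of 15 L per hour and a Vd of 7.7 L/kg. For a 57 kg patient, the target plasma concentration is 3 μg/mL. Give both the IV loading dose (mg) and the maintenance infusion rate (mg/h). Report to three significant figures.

Total Vd = 7.7 × 57 = 438.9 L
LD = Vd · C_target = 438.9 × 3 = 1317 mg
Infusion rate = 15.00 L/h × 3 mg/L = 45.00 mg/h

(a) 1320 mg; (b) 45.0 mg/h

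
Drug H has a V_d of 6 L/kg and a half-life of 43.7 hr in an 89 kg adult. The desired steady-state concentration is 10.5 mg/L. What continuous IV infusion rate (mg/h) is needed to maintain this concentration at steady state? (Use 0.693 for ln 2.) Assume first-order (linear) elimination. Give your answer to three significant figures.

Vd = 6 L/kg × 89 kg = 534.0 L
k = 0.693/43.7 = 0.01586 h⁻¹, so CL = k·Vd = 0.01586 × 534.0 = 8.469 L/h
Infusion rate = CL × Css = 8.469 × 10.5 = 88.92 mg/h

88.9 mg/h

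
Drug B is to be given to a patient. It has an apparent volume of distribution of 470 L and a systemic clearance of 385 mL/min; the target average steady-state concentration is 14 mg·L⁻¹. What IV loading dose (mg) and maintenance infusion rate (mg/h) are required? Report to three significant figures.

(a) 6580 mg; (b) 323 mg/h

LD = Vd · C_target = 470.0 × 14 = 6580 mg
Convert clearance: 385 mL/min × 60 min/h ÷ 1000 mL/L = 23.10 L/h
Maintenance infusion rate = CL × Css = 23.10 × 14 = 323.4 mg/h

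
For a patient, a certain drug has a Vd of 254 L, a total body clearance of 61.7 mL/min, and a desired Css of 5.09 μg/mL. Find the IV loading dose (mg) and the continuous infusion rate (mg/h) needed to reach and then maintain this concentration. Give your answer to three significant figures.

LD = Vd · C_target = 254.0 × 5.09 = 1293 mg
Convert clearance: 61.7 mL/min × 60 min/h ÷ 1000 mL/L = 3.702 L/h
Maintenance infusion rate = CL × Css = 3.702 × 5.09 = 18.84 mg/h

(a) 1290 mg; (b) 18.8 mg/h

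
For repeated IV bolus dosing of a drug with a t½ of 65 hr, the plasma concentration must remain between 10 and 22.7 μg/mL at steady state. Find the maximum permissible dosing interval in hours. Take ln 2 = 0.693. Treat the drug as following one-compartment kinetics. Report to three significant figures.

k = 0.693 / t½ = 0.693 / 65 = 0.01066 h⁻¹
Between IV bolus doses, concentration decays as C = C₀·e^(−kτ), so C_peak/C_trough = e^(kτ).
τ_max = ln(C_peak/C_trough) / k = ln(22.7/10) / 0.01066 = 0.8198 / 0.01066 = 76.90 h

76.9 h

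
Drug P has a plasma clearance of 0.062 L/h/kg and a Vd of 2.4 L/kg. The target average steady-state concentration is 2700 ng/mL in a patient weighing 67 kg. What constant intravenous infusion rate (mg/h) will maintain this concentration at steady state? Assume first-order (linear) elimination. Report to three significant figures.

11.2 mg/h

CL = 0.062 L/h/kg × 67 kg = 4.154 L/h
C = 2700 ng/mL = 2.700 mg/L
Rate = CL × Css = 4.154 × 2.7 = 11.22 mg/h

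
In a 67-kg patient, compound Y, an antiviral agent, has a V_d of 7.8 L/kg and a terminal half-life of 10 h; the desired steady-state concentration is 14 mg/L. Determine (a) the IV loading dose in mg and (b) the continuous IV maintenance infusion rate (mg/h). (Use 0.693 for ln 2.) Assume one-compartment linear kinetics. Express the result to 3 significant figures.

Vd = 7.8 L/kg × 67 kg = 522.6 L
LD = Vd × C = 522.6 × 14 = 7316 mg
CL = 0.693 × Vd / t½ = 0.693 × 522.6 / 10 = 36.22 L/h
Infusion rate = CL × Css = 36.22 × 14 = 507.1 mg/h

(a) 7320 mg; (b) 507 mg/h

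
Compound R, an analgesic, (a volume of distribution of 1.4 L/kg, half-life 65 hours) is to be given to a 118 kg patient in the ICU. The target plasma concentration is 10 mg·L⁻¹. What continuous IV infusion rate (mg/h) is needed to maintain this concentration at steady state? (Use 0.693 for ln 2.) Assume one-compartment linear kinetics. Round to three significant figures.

Vd(total) = 118 kg × 1.4 L/kg = 165.2 L
k = 0.693/65 = 0.01066 h⁻¹, so CL = k·Vd = 0.01066 × 165.2 = 1.761 L/h
Infusion rate = CL × Css = 1.761 × 10 = 17.61 mg/h

17.6 mg/h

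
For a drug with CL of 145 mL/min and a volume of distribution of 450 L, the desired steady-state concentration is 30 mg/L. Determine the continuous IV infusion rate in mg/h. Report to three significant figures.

261 mg/h

CL = 145 mL/min = 145 × 0.06 = 8.700 L/h
Rate = CL × Css = 8.700 × 30 = 261.0 mg/h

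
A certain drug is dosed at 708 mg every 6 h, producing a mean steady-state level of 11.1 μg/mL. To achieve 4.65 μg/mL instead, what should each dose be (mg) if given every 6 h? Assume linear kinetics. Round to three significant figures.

With linear kinetics, Css is proportional to dose rate (D/τ) at fixed clearance.
D₂ = D₁ × (Css,target / Css,current) = 708 × 4.65/11.1 = 296.6 mg

297 mg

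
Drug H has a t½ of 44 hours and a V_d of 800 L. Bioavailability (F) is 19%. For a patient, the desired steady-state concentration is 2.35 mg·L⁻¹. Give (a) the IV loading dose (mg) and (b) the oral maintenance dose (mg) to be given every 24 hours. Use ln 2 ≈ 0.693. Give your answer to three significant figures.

LD = Vd × C = 800.0 × 2.35 = 1880 mg
CL = 0.693 × Vd / t½ = 0.693 × 800.0 / 44 = 12.60 L/h
D = CL × Css × τ / F = 12.60 × 2.35 × 24 / 0.19 = 3740 mg

(a) 1880 mg; (b) 3740 mg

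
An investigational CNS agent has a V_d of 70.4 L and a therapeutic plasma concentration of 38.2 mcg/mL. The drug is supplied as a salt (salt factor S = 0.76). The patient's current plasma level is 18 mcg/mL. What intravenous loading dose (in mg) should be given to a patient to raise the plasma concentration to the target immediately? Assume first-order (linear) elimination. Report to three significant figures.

1870 mg

Concentration deficit ΔC = 38.2 − 18 = 20.20 mg/L
LD = Vd × ΔC / S = 70.40 × 20.20 / 0.76 = 1871 mg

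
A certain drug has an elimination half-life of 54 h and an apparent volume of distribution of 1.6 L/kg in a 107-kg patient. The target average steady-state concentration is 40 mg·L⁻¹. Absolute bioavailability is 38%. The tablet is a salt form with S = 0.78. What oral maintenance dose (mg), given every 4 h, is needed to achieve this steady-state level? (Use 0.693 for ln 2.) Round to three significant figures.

1190 mg

Vd = 1.6 L/kg × 107 kg = 171.2 L
k = 0.693/54 = 0.01283 h⁻¹, so CL = k·Vd = 0.01283 × 171.2 = 2.196 L/h
D = CL × Css × τ / F / S = 2.196 × 40 × 4 / 0.38 / 0.78 = 1185 mg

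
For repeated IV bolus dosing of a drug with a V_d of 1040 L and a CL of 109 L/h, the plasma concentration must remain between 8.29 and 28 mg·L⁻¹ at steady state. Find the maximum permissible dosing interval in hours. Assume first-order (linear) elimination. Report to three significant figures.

11.6 h

k = CL / Vd = 109.0 / 1040 = 0.1048 h⁻¹
Between IV bolus doses, concentration decays as C = C₀·e^(−kτ), so C_peak/C_trough = e^(kτ).
τ_max = ln(C_peak/C_trough) / k = ln(28/8.29) / 0.1048 = 1.217 / 0.1048 = 11.61 h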